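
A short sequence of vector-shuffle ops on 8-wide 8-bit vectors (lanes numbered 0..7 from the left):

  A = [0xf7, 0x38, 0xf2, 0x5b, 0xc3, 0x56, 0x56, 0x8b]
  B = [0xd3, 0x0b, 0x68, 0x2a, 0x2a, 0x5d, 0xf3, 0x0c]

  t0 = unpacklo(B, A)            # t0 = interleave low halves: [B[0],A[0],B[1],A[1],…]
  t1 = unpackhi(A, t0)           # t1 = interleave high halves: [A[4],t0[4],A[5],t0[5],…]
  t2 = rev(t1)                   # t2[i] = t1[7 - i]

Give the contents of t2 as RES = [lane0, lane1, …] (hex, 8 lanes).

t0 = [0xd3, 0xf7, 0x0b, 0x38, 0x68, 0xf2, 0x2a, 0x5b]
t1 = [0xc3, 0x68, 0x56, 0xf2, 0x56, 0x2a, 0x8b, 0x5b]
t2 = [0x5b, 0x8b, 0x2a, 0x56, 0xf2, 0x56, 0x68, 0xc3]

RES = [ 0x5b  0x8b  0x2a  0x56  0xf2  0x56  0x68  0xc3 ]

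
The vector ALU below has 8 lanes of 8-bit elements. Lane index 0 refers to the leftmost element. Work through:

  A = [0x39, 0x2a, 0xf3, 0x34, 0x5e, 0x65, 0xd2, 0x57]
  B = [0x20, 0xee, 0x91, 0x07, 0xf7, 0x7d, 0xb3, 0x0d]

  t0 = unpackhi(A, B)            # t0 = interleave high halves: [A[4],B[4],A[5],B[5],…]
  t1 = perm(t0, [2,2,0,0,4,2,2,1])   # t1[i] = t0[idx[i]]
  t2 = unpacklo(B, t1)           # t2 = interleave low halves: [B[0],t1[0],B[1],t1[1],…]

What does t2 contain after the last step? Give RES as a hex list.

t0 = [0x5e, 0xf7, 0x65, 0x7d, 0xd2, 0xb3, 0x57, 0x0d]
t1 = [0x65, 0x65, 0x5e, 0x5e, 0xd2, 0x65, 0x65, 0xf7]
t2 = [0x20, 0x65, 0xee, 0x65, 0x91, 0x5e, 0x07, 0x5e]

RES = [0x20, 0x65, 0xee, 0x65, 0x91, 0x5e, 0x07, 0x5e]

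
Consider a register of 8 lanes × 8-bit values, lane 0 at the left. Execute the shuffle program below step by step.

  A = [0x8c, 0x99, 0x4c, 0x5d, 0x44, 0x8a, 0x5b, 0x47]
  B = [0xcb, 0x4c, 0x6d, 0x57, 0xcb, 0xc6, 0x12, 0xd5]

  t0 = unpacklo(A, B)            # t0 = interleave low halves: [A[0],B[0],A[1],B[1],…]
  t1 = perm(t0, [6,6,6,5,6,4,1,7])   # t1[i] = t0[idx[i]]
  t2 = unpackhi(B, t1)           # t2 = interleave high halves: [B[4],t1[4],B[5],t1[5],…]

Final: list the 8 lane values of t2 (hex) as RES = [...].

RES = [ 0xcb  0x5d  0xc6  0x4c  0x12  0xcb  0xd5  0x57 ]

→ t0 |8c|cb|99|4c|4c|6d|5d|57|
→ t1 |5d|5d|5d|6d|5d|4c|cb|57|
→ t2 |cb|5d|c6|4c|12|cb|d5|57|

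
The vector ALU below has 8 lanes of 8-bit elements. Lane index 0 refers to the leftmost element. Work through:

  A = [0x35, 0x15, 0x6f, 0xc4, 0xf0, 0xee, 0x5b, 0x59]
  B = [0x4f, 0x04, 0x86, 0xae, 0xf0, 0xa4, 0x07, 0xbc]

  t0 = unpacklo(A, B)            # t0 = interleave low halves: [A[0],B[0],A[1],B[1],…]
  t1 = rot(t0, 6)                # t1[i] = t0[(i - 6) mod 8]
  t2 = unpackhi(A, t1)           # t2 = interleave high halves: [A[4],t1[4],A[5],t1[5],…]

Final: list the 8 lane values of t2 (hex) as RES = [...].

→ t0 |35|4f|15|04|6f|86|c4|ae|
→ t1 |15|04|6f|86|c4|ae|35|4f|
→ t2 |f0|c4|ee|ae|5b|35|59|4f|

RES = [ 0xf0  0xc4  0xee  0xae  0x5b  0x35  0x59  0x4f ]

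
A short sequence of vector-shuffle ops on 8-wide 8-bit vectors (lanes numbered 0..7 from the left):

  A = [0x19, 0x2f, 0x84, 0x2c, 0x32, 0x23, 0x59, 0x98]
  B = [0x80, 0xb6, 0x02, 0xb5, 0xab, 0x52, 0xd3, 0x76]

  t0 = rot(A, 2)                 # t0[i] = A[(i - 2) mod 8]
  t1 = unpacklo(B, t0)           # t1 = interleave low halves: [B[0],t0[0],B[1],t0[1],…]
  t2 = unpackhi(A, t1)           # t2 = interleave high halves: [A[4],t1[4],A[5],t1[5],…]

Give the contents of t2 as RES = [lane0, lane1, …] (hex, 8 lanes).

t0 = [0x59, 0x98, 0x19, 0x2f, 0x84, 0x2c, 0x32, 0x23]
t1 = [0x80, 0x59, 0xb6, 0x98, 0x02, 0x19, 0xb5, 0x2f]
t2 = [0x32, 0x02, 0x23, 0x19, 0x59, 0xb5, 0x98, 0x2f]

RES = [ 0x32  0x02  0x23  0x19  0x59  0xb5  0x98  0x2f ]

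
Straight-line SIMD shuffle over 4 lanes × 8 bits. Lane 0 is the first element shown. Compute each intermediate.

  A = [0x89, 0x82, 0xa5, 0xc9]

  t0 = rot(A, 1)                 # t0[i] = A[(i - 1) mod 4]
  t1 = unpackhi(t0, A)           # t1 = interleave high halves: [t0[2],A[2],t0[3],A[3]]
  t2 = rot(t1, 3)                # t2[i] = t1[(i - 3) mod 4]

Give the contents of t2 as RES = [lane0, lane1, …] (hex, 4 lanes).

RES = [ 0xa5  0xa5  0xc9  0x82 ]

→ t0 |c9|89|82|a5|
→ t1 |82|a5|a5|c9|
→ t2 |a5|a5|c9|82|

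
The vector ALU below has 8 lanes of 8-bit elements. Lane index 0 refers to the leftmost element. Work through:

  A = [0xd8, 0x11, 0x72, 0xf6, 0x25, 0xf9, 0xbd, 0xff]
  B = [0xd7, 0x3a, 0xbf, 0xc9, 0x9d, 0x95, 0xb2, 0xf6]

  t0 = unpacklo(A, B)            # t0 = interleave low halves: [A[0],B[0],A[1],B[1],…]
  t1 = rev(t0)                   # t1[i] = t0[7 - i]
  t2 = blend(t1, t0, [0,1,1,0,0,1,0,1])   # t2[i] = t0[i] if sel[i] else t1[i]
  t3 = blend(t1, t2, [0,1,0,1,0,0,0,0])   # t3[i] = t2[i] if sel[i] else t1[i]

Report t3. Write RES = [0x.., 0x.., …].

t0 = [0xd8, 0xd7, 0x11, 0x3a, 0x72, 0xbf, 0xf6, 0xc9]
t1 = [0xc9, 0xf6, 0xbf, 0x72, 0x3a, 0x11, 0xd7, 0xd8]
t2 = [0xc9, 0xd7, 0x11, 0x72, 0x3a, 0xbf, 0xd7, 0xc9]
t3 = [0xc9, 0xd7, 0xbf, 0x72, 0x3a, 0x11, 0xd7, 0xd8]

RES = [ 0xc9  0xd7  0xbf  0x72  0x3a  0x11  0xd7  0xd8 ]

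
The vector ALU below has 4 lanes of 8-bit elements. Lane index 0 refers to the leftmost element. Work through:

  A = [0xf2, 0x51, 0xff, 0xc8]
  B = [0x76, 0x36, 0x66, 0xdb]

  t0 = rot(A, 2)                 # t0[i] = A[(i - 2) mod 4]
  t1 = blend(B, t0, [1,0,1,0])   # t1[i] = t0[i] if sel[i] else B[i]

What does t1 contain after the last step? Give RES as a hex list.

t0 = [0xff, 0xc8, 0xf2, 0x51]
t1 = [0xff, 0x36, 0xf2, 0xdb]

RES = [0xff, 0x36, 0xf2, 0xdb]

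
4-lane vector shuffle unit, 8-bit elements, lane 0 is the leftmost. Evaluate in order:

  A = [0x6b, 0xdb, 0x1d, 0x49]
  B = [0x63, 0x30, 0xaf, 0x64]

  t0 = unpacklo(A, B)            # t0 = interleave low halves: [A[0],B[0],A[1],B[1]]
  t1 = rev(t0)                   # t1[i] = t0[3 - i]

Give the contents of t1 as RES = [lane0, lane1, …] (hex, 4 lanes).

RES = [ 0x30  0xdb  0x63  0x6b ]

t0 = [0x6b, 0x63, 0xdb, 0x30]
t1 = [0x30, 0xdb, 0x63, 0x6b]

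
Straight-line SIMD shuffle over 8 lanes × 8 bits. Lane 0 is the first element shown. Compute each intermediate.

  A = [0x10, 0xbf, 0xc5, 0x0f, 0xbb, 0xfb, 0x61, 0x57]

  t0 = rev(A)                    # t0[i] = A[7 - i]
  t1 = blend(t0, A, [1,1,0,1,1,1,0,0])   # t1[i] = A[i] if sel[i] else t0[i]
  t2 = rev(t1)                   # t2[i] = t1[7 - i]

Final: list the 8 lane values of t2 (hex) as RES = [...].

  t0: 57 61 fb bb 0f c5 bf 10
  t1: 10 bf fb 0f bb fb bf 10
  t2: 10 bf fb bb 0f fb bf 10

RES = [0x10, 0xbf, 0xfb, 0xbb, 0x0f, 0xfb, 0xbf, 0x10]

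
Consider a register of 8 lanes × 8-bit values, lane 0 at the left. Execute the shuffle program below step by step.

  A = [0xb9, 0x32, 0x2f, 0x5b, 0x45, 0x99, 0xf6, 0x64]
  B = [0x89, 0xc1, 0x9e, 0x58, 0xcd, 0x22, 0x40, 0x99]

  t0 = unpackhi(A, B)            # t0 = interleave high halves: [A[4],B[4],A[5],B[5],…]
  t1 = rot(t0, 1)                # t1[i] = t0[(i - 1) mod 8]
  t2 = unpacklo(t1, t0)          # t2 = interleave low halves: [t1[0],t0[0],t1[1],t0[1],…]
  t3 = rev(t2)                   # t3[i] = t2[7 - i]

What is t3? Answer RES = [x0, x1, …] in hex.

t0 = [0x45, 0xcd, 0x99, 0x22, 0xf6, 0x40, 0x64, 0x99]
t1 = [0x99, 0x45, 0xcd, 0x99, 0x22, 0xf6, 0x40, 0x64]
t2 = [0x99, 0x45, 0x45, 0xcd, 0xcd, 0x99, 0x99, 0x22]
t3 = [0x22, 0x99, 0x99, 0xcd, 0xcd, 0x45, 0x45, 0x99]

RES = [ 0x22  0x99  0x99  0xcd  0xcd  0x45  0x45  0x99 ]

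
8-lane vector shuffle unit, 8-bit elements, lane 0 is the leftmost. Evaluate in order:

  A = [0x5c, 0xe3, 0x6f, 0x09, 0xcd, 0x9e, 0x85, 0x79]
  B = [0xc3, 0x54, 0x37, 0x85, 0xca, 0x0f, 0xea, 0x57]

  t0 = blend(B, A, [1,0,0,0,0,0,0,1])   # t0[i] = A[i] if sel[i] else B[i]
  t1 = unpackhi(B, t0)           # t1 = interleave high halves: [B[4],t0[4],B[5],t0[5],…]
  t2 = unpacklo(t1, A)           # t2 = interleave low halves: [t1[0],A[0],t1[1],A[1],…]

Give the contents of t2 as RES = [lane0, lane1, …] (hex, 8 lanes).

RES = [0xca, 0x5c, 0xca, 0xe3, 0x0f, 0x6f, 0x0f, 0x09]

t0 = [0x5c, 0x54, 0x37, 0x85, 0xca, 0x0f, 0xea, 0x79]
t1 = [0xca, 0xca, 0x0f, 0x0f, 0xea, 0xea, 0x57, 0x79]
t2 = [0xca, 0x5c, 0xca, 0xe3, 0x0f, 0x6f, 0x0f, 0x09]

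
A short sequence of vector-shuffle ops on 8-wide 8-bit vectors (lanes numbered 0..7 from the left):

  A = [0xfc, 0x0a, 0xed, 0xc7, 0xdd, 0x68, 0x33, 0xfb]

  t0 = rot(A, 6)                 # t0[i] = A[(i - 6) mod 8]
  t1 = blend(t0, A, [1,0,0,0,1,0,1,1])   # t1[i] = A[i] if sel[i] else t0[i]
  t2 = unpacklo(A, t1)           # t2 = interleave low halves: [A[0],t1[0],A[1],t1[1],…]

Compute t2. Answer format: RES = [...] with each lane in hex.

RES = [0xfc, 0xfc, 0x0a, 0xc7, 0xed, 0xdd, 0xc7, 0x68]

  t0: ed c7 dd 68 33 fb fc 0a
  t1: fc c7 dd 68 dd fb 33 fb
  t2: fc fc 0a c7 ed dd c7 68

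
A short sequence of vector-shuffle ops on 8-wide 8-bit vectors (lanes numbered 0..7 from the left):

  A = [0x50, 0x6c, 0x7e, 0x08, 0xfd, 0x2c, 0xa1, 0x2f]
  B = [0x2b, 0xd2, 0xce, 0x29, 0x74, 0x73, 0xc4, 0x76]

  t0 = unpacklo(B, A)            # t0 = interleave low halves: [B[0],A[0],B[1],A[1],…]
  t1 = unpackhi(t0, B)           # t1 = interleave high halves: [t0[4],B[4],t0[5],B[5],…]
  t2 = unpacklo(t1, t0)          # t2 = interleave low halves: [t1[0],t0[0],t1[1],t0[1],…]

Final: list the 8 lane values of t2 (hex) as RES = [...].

→ t0 |2b|50|d2|6c|ce|7e|29|08|
→ t1 |ce|74|7e|73|29|c4|08|76|
→ t2 |ce|2b|74|50|7e|d2|73|6c|

RES = [0xce, 0x2b, 0x74, 0x50, 0x7e, 0xd2, 0x73, 0x6c]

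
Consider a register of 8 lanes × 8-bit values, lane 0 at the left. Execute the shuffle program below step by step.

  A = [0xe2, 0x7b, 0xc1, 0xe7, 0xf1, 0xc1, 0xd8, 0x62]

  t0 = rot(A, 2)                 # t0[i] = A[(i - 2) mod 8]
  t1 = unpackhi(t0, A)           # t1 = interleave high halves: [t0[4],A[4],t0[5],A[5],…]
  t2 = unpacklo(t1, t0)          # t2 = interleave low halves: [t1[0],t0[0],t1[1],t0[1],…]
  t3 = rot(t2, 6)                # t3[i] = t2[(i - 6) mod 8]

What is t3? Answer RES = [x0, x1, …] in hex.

  t0: d8 62 e2 7b c1 e7 f1 c1
  t1: c1 f1 e7 c1 f1 d8 c1 62
  t2: c1 d8 f1 62 e7 e2 c1 7b
  t3: f1 62 e7 e2 c1 7b c1 d8

RES = [0xf1, 0x62, 0xe7, 0xe2, 0xc1, 0x7b, 0xc1, 0xd8]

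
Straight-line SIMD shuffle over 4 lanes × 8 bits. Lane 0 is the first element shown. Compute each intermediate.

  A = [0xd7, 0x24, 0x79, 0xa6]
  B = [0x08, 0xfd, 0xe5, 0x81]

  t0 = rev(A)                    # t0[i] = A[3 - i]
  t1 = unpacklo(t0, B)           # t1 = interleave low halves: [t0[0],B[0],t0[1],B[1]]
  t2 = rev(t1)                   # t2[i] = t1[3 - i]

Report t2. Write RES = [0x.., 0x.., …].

t0 = [0xa6, 0x79, 0x24, 0xd7]
t1 = [0xa6, 0x08, 0x79, 0xfd]
t2 = [0xfd, 0x79, 0x08, 0xa6]

RES = [0xfd, 0x79, 0x08, 0xa6]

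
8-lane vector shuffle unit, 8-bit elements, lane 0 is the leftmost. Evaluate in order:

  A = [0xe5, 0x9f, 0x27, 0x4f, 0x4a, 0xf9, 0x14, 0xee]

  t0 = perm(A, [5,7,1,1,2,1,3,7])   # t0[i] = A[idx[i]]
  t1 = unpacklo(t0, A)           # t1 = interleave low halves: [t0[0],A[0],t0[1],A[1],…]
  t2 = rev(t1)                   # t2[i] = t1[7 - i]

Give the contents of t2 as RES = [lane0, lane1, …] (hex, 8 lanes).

RES = [0x4f, 0x9f, 0x27, 0x9f, 0x9f, 0xee, 0xe5, 0xf9]

t0 = [0xf9, 0xee, 0x9f, 0x9f, 0x27, 0x9f, 0x4f, 0xee]
t1 = [0xf9, 0xe5, 0xee, 0x9f, 0x9f, 0x27, 0x9f, 0x4f]
t2 = [0x4f, 0x9f, 0x27, 0x9f, 0x9f, 0xee, 0xe5, 0xf9]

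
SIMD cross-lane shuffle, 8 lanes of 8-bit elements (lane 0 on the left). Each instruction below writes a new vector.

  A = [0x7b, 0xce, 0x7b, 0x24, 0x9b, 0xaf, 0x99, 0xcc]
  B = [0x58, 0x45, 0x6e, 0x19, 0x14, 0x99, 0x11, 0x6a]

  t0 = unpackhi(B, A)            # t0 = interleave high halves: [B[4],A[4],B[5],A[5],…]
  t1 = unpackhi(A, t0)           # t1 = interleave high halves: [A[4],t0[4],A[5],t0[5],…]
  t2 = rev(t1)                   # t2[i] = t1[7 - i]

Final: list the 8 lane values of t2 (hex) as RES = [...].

RES = [0xcc, 0xcc, 0x6a, 0x99, 0x99, 0xaf, 0x11, 0x9b]

  t0: 14 9b 99 af 11 99 6a cc
  t1: 9b 11 af 99 99 6a cc cc
  t2: cc cc 6a 99 99 af 11 9b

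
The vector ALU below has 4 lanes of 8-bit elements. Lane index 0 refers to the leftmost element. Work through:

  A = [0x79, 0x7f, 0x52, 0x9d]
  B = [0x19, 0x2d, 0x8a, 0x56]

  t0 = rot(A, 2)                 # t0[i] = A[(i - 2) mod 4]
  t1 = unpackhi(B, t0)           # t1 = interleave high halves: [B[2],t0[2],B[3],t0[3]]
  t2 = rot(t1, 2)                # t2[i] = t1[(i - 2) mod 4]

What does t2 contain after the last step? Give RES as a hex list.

RES = [0x56, 0x7f, 0x8a, 0x79]

  t0: 52 9d 79 7f
  t1: 8a 79 56 7f
  t2: 56 7f 8a 79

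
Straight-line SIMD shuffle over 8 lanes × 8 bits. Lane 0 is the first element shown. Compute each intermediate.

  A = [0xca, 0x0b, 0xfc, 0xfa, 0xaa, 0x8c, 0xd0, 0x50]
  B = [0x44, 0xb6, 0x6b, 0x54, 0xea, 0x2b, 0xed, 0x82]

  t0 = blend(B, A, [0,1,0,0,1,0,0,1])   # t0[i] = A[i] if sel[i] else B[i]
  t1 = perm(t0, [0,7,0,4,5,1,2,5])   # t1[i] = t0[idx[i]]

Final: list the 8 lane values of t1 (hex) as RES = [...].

t0 = [0x44, 0x0b, 0x6b, 0x54, 0xaa, 0x2b, 0xed, 0x50]
t1 = [0x44, 0x50, 0x44, 0xaa, 0x2b, 0x0b, 0x6b, 0x2b]

RES = [ 0x44  0x50  0x44  0xaa  0x2b  0x0b  0x6b  0x2b ]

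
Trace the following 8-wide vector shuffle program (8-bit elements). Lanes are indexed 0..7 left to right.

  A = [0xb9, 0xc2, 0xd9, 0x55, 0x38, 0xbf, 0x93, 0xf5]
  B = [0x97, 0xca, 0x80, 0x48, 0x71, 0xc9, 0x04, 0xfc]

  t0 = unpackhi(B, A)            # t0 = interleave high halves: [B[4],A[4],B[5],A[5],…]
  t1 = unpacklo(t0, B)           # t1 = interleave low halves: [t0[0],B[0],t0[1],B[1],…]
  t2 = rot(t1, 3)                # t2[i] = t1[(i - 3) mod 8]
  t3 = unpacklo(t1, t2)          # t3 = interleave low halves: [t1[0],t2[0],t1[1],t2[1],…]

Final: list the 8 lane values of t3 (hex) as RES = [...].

  t0: 71 38 c9 bf 04 93 fc f5
  t1: 71 97 38 ca c9 80 bf 48
  t2: 80 bf 48 71 97 38 ca c9
  t3: 71 80 97 bf 38 48 ca 71

RES = [0x71, 0x80, 0x97, 0xbf, 0x38, 0x48, 0xca, 0x71]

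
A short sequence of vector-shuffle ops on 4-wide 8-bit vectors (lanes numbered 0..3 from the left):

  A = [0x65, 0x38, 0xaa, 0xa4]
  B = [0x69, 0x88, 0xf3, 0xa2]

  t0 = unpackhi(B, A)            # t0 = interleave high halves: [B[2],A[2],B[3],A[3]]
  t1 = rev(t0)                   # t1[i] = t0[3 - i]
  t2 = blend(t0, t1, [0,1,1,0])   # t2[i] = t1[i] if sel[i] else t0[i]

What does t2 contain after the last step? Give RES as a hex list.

  t0: f3 aa a2 a4
  t1: a4 a2 aa f3
  t2: f3 a2 aa a4

RES = [ 0xf3  0xa2  0xaa  0xa4 ]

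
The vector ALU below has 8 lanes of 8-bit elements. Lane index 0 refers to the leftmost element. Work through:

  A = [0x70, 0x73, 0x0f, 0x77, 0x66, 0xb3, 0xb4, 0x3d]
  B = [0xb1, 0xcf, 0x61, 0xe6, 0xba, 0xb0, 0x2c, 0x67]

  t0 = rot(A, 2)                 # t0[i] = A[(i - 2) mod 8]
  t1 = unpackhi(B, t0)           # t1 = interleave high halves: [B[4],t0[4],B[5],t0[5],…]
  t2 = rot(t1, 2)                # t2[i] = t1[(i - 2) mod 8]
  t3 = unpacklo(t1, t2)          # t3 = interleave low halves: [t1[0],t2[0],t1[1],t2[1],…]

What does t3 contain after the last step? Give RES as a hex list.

  t0: b4 3d 70 73 0f 77 66 b3
  t1: ba 0f b0 77 2c 66 67 b3
  t2: 67 b3 ba 0f b0 77 2c 66
  t3: ba 67 0f b3 b0 ba 77 0f

RES = [0xba, 0x67, 0x0f, 0xb3, 0xb0, 0xba, 0x77, 0x0f]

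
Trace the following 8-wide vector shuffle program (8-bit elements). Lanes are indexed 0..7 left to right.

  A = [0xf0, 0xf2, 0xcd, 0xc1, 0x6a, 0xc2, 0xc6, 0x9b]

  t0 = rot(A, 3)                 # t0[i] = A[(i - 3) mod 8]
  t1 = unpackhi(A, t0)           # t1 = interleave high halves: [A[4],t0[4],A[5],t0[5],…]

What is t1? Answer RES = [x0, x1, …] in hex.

RES = [ 0x6a  0xf2  0xc2  0xcd  0xc6  0xc1  0x9b  0x6a ]

  t0: c2 c6 9b f0 f2 cd c1 6a
  t1: 6a f2 c2 cd c6 c1 9b 6a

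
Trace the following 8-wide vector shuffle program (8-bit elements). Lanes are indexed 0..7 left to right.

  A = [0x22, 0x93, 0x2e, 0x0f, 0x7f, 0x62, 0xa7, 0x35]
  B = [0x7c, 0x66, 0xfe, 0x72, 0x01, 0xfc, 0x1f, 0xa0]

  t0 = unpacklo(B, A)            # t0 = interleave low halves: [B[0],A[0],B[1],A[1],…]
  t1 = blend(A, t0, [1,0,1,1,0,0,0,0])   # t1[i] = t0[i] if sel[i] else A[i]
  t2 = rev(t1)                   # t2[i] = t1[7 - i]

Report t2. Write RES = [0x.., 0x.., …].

RES = [0x35, 0xa7, 0x62, 0x7f, 0x93, 0x66, 0x93, 0x7c]

t0 = [0x7c, 0x22, 0x66, 0x93, 0xfe, 0x2e, 0x72, 0x0f]
t1 = [0x7c, 0x93, 0x66, 0x93, 0x7f, 0x62, 0xa7, 0x35]
t2 = [0x35, 0xa7, 0x62, 0x7f, 0x93, 0x66, 0x93, 0x7c]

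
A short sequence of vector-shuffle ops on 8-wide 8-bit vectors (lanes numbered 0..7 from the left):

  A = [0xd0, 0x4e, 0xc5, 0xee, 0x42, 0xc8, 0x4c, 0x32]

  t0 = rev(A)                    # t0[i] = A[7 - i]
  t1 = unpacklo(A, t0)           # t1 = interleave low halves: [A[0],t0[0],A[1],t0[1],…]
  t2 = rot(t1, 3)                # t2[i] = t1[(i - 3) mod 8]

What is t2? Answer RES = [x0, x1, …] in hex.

RES = [ 0xc8  0xee  0x42  0xd0  0x32  0x4e  0x4c  0xc5 ]

t0 = [0x32, 0x4c, 0xc8, 0x42, 0xee, 0xc5, 0x4e, 0xd0]
t1 = [0xd0, 0x32, 0x4e, 0x4c, 0xc5, 0xc8, 0xee, 0x42]
t2 = [0xc8, 0xee, 0x42, 0xd0, 0x32, 0x4e, 0x4c, 0xc5]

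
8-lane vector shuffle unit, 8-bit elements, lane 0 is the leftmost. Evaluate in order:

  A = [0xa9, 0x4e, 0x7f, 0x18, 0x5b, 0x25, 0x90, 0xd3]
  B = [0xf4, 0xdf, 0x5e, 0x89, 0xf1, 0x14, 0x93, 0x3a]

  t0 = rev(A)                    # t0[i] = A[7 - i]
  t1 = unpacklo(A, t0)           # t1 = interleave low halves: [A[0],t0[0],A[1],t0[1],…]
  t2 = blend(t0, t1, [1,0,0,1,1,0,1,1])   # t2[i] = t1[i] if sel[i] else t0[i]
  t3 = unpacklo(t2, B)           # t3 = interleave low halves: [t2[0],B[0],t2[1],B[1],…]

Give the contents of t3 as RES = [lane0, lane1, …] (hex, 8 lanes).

  t0: d3 90 25 5b 18 7f 4e a9
  t1: a9 d3 4e 90 7f 25 18 5b
  t2: a9 90 25 90 7f 7f 18 5b
  t3: a9 f4 90 df 25 5e 90 89

RES = [0xa9, 0xf4, 0x90, 0xdf, 0x25, 0x5e, 0x90, 0x89]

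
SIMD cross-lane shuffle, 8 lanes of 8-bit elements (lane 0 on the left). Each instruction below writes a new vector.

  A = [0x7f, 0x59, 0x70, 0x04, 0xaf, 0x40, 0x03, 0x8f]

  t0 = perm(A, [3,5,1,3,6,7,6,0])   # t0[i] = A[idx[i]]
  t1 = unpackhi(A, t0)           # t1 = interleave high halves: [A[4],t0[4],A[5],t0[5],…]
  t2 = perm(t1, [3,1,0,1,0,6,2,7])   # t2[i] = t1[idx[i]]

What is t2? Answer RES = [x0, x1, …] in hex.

t0 = [0x04, 0x40, 0x59, 0x04, 0x03, 0x8f, 0x03, 0x7f]
t1 = [0xaf, 0x03, 0x40, 0x8f, 0x03, 0x03, 0x8f, 0x7f]
t2 = [0x8f, 0x03, 0xaf, 0x03, 0xaf, 0x8f, 0x40, 0x7f]

RES = [0x8f, 0x03, 0xaf, 0x03, 0xaf, 0x8f, 0x40, 0x7f]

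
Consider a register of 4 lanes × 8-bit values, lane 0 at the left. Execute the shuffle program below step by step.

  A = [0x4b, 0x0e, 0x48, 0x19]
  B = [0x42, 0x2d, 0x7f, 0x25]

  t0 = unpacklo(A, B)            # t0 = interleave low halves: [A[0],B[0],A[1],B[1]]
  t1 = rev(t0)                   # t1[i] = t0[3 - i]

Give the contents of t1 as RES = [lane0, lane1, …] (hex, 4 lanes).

t0 = [0x4b, 0x42, 0x0e, 0x2d]
t1 = [0x2d, 0x0e, 0x42, 0x4b]

RES = [0x2d, 0x0e, 0x42, 0x4b]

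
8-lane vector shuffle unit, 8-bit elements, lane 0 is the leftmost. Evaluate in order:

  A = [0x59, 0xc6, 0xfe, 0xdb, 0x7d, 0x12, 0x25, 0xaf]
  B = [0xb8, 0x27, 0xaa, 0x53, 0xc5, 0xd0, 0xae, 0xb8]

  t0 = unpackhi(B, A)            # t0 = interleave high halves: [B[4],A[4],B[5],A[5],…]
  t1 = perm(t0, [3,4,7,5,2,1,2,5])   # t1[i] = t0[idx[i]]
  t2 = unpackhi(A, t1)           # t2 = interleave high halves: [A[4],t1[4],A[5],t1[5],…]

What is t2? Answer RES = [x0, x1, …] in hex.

  t0: c5 7d d0 12 ae 25 b8 af
  t1: 12 ae af 25 d0 7d d0 25
  t2: 7d d0 12 7d 25 d0 af 25

RES = [0x7d, 0xd0, 0x12, 0x7d, 0x25, 0xd0, 0xaf, 0x25]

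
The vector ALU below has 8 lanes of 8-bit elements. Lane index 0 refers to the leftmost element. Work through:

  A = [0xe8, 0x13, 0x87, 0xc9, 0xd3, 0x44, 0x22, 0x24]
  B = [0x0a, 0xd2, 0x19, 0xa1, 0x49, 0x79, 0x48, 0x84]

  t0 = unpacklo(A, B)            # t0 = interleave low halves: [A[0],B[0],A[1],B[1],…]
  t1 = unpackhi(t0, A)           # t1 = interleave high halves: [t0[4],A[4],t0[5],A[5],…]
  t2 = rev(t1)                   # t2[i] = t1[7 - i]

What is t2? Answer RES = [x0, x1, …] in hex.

RES = [0x24, 0xa1, 0x22, 0xc9, 0x44, 0x19, 0xd3, 0x87]

t0 = [0xe8, 0x0a, 0x13, 0xd2, 0x87, 0x19, 0xc9, 0xa1]
t1 = [0x87, 0xd3, 0x19, 0x44, 0xc9, 0x22, 0xa1, 0x24]
t2 = [0x24, 0xa1, 0x22, 0xc9, 0x44, 0x19, 0xd3, 0x87]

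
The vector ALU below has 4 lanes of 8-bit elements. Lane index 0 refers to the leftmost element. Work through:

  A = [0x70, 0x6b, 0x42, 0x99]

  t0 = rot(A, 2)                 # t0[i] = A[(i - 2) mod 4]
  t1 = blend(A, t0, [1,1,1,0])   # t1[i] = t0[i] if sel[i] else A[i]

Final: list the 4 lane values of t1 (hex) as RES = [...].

t0 = [0x42, 0x99, 0x70, 0x6b]
t1 = [0x42, 0x99, 0x70, 0x99]

RES = [0x42, 0x99, 0x70, 0x99]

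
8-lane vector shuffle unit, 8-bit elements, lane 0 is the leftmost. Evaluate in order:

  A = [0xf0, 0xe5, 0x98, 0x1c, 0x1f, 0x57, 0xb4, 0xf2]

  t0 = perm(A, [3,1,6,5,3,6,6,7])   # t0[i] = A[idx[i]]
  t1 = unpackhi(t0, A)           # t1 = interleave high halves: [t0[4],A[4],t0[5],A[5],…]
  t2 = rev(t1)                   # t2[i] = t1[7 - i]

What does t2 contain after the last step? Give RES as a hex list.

  t0: 1c e5 b4 57 1c b4 b4 f2
  t1: 1c 1f b4 57 b4 b4 f2 f2
  t2: f2 f2 b4 b4 57 b4 1f 1c

RES = [0xf2, 0xf2, 0xb4, 0xb4, 0x57, 0xb4, 0x1f, 0x1c]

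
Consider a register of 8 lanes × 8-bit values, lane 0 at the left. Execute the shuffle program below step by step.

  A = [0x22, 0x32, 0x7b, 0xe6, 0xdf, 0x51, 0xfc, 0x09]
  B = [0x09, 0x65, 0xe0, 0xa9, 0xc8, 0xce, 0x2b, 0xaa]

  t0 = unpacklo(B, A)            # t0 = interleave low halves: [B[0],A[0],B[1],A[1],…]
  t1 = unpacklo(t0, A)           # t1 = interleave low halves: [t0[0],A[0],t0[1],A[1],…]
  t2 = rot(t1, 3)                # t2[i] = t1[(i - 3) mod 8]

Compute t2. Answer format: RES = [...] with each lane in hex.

RES = [0x7b, 0x32, 0xe6, 0x09, 0x22, 0x22, 0x32, 0x65]

t0 = [0x09, 0x22, 0x65, 0x32, 0xe0, 0x7b, 0xa9, 0xe6]
t1 = [0x09, 0x22, 0x22, 0x32, 0x65, 0x7b, 0x32, 0xe6]
t2 = [0x7b, 0x32, 0xe6, 0x09, 0x22, 0x22, 0x32, 0x65]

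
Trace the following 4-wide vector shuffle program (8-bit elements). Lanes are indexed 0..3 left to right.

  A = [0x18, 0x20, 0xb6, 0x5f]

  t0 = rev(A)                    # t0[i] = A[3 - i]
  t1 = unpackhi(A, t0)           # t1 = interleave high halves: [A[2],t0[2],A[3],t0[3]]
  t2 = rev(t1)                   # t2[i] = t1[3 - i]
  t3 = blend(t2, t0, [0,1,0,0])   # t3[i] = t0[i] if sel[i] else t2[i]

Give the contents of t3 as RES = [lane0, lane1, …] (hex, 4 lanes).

t0 = [0x5f, 0xb6, 0x20, 0x18]
t1 = [0xb6, 0x20, 0x5f, 0x18]
t2 = [0x18, 0x5f, 0x20, 0xb6]
t3 = [0x18, 0xb6, 0x20, 0xb6]

RES = [0x18, 0xb6, 0x20, 0xb6]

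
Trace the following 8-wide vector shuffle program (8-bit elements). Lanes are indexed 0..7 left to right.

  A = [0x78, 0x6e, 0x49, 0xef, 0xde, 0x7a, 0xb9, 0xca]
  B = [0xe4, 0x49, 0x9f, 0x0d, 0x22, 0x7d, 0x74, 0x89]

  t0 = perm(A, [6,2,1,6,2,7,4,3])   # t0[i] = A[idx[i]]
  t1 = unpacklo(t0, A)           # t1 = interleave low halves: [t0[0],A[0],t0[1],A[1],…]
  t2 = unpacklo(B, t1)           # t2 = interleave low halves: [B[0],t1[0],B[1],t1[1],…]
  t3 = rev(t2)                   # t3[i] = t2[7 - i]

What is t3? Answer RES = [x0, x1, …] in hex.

RES = [0x6e, 0x0d, 0x49, 0x9f, 0x78, 0x49, 0xb9, 0xe4]

  t0: b9 49 6e b9 49 ca de ef
  t1: b9 78 49 6e 6e 49 b9 ef
  t2: e4 b9 49 78 9f 49 0d 6e
  t3: 6e 0d 49 9f 78 49 b9 e4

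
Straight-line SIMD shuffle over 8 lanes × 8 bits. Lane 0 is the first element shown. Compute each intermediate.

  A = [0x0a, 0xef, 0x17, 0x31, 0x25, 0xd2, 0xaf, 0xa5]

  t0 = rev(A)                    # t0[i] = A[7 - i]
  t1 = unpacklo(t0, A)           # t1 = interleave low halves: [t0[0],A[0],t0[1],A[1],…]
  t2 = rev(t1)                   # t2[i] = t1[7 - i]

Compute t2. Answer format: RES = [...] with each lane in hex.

→ t0 |a5|af|d2|25|31|17|ef|0a|
→ t1 |a5|0a|af|ef|d2|17|25|31|
→ t2 |31|25|17|d2|ef|af|0a|a5|

RES = [0x31, 0x25, 0x17, 0xd2, 0xef, 0xaf, 0x0a, 0xa5]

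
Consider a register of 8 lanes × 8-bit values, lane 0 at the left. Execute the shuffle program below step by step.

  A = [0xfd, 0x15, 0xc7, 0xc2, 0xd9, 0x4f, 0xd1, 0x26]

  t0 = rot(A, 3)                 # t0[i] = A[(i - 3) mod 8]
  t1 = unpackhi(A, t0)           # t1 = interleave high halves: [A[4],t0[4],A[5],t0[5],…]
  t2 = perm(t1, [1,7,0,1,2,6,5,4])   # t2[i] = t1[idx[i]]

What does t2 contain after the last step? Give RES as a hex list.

RES = [ 0x15  0xd9  0xd9  0x15  0x4f  0x26  0xc2  0xd1 ]

t0 = [0x4f, 0xd1, 0x26, 0xfd, 0x15, 0xc7, 0xc2, 0xd9]
t1 = [0xd9, 0x15, 0x4f, 0xc7, 0xd1, 0xc2, 0x26, 0xd9]
t2 = [0x15, 0xd9, 0xd9, 0x15, 0x4f, 0x26, 0xc2, 0xd1]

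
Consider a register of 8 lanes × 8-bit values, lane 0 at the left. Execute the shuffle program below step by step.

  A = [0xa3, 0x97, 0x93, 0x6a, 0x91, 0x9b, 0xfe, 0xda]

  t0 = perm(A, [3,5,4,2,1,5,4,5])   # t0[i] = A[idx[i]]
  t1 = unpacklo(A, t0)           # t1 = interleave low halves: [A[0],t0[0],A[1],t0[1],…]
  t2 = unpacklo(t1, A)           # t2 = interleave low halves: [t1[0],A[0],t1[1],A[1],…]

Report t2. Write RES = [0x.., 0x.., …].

RES = [ 0xa3  0xa3  0x6a  0x97  0x97  0x93  0x9b  0x6a ]

t0 = [0x6a, 0x9b, 0x91, 0x93, 0x97, 0x9b, 0x91, 0x9b]
t1 = [0xa3, 0x6a, 0x97, 0x9b, 0x93, 0x91, 0x6a, 0x93]
t2 = [0xa3, 0xa3, 0x6a, 0x97, 0x97, 0x93, 0x9b, 0x6a]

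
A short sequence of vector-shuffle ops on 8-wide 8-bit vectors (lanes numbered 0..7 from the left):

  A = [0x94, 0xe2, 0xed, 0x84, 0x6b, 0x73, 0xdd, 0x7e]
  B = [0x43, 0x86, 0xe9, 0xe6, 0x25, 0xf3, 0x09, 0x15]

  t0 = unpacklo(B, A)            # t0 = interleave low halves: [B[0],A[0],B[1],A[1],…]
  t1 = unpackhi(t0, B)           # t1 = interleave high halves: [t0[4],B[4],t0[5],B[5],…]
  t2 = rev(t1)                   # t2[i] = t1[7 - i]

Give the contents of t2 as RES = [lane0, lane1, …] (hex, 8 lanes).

t0 = [0x43, 0x94, 0x86, 0xe2, 0xe9, 0xed, 0xe6, 0x84]
t1 = [0xe9, 0x25, 0xed, 0xf3, 0xe6, 0x09, 0x84, 0x15]
t2 = [0x15, 0x84, 0x09, 0xe6, 0xf3, 0xed, 0x25, 0xe9]

RES = [ 0x15  0x84  0x09  0xe6  0xf3  0xed  0x25  0xe9 ]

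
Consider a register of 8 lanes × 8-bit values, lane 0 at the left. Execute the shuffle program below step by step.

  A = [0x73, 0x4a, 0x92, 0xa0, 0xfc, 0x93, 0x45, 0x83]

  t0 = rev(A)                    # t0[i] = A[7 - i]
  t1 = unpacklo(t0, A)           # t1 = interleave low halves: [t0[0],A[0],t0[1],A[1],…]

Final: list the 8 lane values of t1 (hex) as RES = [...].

t0 = [0x83, 0x45, 0x93, 0xfc, 0xa0, 0x92, 0x4a, 0x73]
t1 = [0x83, 0x73, 0x45, 0x4a, 0x93, 0x92, 0xfc, 0xa0]

RES = [0x83, 0x73, 0x45, 0x4a, 0x93, 0x92, 0xfc, 0xa0]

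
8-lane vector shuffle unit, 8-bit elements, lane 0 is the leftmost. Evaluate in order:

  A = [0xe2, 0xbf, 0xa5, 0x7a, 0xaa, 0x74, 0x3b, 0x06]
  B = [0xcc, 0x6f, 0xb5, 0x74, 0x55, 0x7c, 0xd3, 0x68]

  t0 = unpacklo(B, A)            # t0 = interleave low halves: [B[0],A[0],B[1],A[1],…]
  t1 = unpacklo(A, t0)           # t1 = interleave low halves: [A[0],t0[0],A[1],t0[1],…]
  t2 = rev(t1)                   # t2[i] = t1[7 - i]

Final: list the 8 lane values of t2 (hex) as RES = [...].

→ t0 |cc|e2|6f|bf|b5|a5|74|7a|
→ t1 |e2|cc|bf|e2|a5|6f|7a|bf|
→ t2 |bf|7a|6f|a5|e2|bf|cc|e2|

RES = [0xbf, 0x7a, 0x6f, 0xa5, 0xe2, 0xbf, 0xcc, 0xe2]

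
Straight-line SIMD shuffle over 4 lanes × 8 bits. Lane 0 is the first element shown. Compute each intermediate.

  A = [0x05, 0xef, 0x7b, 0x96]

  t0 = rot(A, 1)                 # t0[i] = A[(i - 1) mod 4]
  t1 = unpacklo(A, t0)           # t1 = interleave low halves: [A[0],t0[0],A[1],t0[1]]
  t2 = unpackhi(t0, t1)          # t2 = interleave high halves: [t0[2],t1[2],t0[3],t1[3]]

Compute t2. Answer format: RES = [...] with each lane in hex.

t0 = [0x96, 0x05, 0xef, 0x7b]
t1 = [0x05, 0x96, 0xef, 0x05]
t2 = [0xef, 0xef, 0x7b, 0x05]

RES = [ 0xef  0xef  0x7b  0x05 ]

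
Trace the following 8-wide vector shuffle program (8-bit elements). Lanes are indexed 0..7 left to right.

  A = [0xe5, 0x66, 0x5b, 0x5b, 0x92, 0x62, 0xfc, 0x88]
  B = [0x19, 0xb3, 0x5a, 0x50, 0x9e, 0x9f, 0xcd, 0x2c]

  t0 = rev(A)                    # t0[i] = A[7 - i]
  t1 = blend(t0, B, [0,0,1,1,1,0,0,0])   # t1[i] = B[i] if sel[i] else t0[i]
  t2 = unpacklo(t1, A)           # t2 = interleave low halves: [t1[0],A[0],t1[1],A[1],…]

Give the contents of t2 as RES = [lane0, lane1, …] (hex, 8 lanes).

RES = [0x88, 0xe5, 0xfc, 0x66, 0x5a, 0x5b, 0x50, 0x5b]

t0 = [0x88, 0xfc, 0x62, 0x92, 0x5b, 0x5b, 0x66, 0xe5]
t1 = [0x88, 0xfc, 0x5a, 0x50, 0x9e, 0x5b, 0x66, 0xe5]
t2 = [0x88, 0xe5, 0xfc, 0x66, 0x5a, 0x5b, 0x50, 0x5b]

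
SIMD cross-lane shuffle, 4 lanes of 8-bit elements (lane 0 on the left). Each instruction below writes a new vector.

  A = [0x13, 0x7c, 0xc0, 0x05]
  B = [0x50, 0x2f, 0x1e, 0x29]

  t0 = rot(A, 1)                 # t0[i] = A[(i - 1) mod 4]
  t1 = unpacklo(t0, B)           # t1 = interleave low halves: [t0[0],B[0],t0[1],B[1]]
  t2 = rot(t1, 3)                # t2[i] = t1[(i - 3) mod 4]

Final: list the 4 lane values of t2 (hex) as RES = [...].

→ t0 |05|13|7c|c0|
→ t1 |05|50|13|2f|
→ t2 |50|13|2f|05|

RES = [ 0x50  0x13  0x2f  0x05 ]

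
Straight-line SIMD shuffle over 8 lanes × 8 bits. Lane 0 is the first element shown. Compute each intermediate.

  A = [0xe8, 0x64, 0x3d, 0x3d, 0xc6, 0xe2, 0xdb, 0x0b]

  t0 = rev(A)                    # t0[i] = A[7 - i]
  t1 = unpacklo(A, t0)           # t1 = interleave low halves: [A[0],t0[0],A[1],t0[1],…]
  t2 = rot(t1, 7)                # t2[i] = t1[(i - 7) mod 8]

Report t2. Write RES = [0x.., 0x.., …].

  t0: 0b db e2 c6 3d 3d 64 e8
  t1: e8 0b 64 db 3d e2 3d c6
  t2: 0b 64 db 3d e2 3d c6 e8

RES = [ 0x0b  0x64  0xdb  0x3d  0xe2  0x3d  0xc6  0xe8 ]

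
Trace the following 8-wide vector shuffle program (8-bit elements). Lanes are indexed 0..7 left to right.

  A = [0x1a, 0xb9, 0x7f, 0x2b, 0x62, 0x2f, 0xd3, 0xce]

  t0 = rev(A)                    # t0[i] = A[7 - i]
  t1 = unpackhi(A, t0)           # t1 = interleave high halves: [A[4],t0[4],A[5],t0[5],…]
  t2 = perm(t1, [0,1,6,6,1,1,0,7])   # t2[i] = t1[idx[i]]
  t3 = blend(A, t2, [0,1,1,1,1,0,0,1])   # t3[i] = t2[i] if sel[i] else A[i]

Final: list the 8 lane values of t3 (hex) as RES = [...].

RES = [0x1a, 0x2b, 0xce, 0xce, 0x2b, 0x2f, 0xd3, 0x1a]

t0 = [0xce, 0xd3, 0x2f, 0x62, 0x2b, 0x7f, 0xb9, 0x1a]
t1 = [0x62, 0x2b, 0x2f, 0x7f, 0xd3, 0xb9, 0xce, 0x1a]
t2 = [0x62, 0x2b, 0xce, 0xce, 0x2b, 0x2b, 0x62, 0x1a]
t3 = [0x1a, 0x2b, 0xce, 0xce, 0x2b, 0x2f, 0xd3, 0x1a]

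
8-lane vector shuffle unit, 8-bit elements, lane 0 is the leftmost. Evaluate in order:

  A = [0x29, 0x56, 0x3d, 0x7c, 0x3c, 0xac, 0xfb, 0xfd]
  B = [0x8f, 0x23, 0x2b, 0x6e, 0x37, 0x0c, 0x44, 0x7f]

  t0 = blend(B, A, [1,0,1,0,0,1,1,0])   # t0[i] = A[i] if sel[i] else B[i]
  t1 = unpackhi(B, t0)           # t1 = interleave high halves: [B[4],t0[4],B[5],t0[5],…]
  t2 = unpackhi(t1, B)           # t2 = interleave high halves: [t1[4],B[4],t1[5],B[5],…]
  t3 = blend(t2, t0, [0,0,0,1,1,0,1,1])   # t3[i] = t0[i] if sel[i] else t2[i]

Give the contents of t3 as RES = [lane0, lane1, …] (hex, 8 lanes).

→ t0 |29|23|3d|6e|37|ac|fb|7f|
→ t1 |37|37|0c|ac|44|fb|7f|7f|
→ t2 |44|37|fb|0c|7f|44|7f|7f|
→ t3 |44|37|fb|6e|37|44|fb|7f|

RES = [0x44, 0x37, 0xfb, 0x6e, 0x37, 0x44, 0xfb, 0x7f]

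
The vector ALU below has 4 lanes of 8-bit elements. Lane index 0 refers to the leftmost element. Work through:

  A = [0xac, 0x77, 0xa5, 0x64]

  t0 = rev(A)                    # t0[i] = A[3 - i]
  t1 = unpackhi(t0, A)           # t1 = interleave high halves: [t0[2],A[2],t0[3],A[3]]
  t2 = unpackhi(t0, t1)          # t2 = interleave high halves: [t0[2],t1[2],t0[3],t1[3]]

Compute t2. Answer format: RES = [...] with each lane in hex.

RES = [0x77, 0xac, 0xac, 0x64]

t0 = [0x64, 0xa5, 0x77, 0xac]
t1 = [0x77, 0xa5, 0xac, 0x64]
t2 = [0x77, 0xac, 0xac, 0x64]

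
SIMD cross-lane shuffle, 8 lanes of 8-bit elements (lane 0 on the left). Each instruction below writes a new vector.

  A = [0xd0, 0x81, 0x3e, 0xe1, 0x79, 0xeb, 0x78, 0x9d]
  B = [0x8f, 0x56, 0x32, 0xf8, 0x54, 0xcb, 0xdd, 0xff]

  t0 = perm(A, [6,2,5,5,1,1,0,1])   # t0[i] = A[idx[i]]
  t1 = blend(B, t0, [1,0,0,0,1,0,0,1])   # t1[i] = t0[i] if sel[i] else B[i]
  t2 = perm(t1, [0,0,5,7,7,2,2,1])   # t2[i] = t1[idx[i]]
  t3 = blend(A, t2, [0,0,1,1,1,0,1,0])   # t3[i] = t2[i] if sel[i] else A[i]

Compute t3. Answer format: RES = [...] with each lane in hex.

t0 = [0x78, 0x3e, 0xeb, 0xeb, 0x81, 0x81, 0xd0, 0x81]
t1 = [0x78, 0x56, 0x32, 0xf8, 0x81, 0xcb, 0xdd, 0x81]
t2 = [0x78, 0x78, 0xcb, 0x81, 0x81, 0x32, 0x32, 0x56]
t3 = [0xd0, 0x81, 0xcb, 0x81, 0x81, 0xeb, 0x32, 0x9d]

RES = [0xd0, 0x81, 0xcb, 0x81, 0x81, 0xeb, 0x32, 0x9d]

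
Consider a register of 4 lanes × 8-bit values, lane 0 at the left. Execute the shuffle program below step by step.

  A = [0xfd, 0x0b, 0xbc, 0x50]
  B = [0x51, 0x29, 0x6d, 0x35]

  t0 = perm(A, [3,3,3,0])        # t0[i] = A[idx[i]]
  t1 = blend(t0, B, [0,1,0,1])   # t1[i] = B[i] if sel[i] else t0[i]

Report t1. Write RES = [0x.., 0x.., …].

RES = [0x50, 0x29, 0x50, 0x35]

  t0: 50 50 50 fd
  t1: 50 29 50 35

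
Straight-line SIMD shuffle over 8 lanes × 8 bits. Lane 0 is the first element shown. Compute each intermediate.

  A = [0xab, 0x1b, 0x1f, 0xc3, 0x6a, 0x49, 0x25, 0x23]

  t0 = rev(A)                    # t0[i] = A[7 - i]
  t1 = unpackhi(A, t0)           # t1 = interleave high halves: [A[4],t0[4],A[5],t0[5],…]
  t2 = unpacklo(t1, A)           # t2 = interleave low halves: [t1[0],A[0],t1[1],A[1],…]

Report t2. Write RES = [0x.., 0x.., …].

  t0: 23 25 49 6a c3 1f 1b ab
  t1: 6a c3 49 1f 25 1b 23 ab
  t2: 6a ab c3 1b 49 1f 1f c3

RES = [ 0x6a  0xab  0xc3  0x1b  0x49  0x1f  0x1f  0xc3 ]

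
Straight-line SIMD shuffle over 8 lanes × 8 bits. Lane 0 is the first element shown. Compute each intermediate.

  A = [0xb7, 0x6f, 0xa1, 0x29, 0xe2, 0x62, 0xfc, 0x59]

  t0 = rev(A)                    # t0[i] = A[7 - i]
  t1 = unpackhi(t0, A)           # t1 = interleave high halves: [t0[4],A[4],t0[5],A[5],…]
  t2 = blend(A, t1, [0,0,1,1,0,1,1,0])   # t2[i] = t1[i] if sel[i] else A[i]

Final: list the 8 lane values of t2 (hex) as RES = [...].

  t0: 59 fc 62 e2 29 a1 6f b7
  t1: 29 e2 a1 62 6f fc b7 59
  t2: b7 6f a1 62 e2 fc b7 59

RES = [0xb7, 0x6f, 0xa1, 0x62, 0xe2, 0xfc, 0xb7, 0x59]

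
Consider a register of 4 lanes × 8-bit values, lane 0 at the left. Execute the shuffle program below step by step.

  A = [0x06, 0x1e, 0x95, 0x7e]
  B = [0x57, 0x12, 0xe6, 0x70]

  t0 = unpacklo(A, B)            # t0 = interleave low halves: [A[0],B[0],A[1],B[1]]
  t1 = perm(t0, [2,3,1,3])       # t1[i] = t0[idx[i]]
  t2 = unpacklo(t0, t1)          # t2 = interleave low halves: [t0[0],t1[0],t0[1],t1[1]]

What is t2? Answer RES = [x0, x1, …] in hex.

t0 = [0x06, 0x57, 0x1e, 0x12]
t1 = [0x1e, 0x12, 0x57, 0x12]
t2 = [0x06, 0x1e, 0x57, 0x12]

RES = [ 0x06  0x1e  0x57  0x12 ]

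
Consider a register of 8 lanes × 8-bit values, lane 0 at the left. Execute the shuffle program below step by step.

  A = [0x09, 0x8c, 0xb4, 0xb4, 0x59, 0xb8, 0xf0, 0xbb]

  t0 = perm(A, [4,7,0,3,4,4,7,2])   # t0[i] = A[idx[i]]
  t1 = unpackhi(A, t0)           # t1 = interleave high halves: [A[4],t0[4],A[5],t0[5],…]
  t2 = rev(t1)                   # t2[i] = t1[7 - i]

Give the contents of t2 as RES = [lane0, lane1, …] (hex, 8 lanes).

t0 = [0x59, 0xbb, 0x09, 0xb4, 0x59, 0x59, 0xbb, 0xb4]
t1 = [0x59, 0x59, 0xb8, 0x59, 0xf0, 0xbb, 0xbb, 0xb4]
t2 = [0xb4, 0xbb, 0xbb, 0xf0, 0x59, 0xb8, 0x59, 0x59]

RES = [0xb4, 0xbb, 0xbb, 0xf0, 0x59, 0xb8, 0x59, 0x59]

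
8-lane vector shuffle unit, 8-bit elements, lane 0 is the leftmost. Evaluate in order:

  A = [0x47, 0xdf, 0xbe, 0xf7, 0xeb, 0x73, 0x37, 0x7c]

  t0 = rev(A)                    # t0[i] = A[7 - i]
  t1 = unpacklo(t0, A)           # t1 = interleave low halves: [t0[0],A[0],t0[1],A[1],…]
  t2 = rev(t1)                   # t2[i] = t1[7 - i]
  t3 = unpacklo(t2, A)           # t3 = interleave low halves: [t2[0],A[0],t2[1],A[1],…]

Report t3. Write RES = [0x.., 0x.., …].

RES = [0xf7, 0x47, 0xeb, 0xdf, 0xbe, 0xbe, 0x73, 0xf7]

t0 = [0x7c, 0x37, 0x73, 0xeb, 0xf7, 0xbe, 0xdf, 0x47]
t1 = [0x7c, 0x47, 0x37, 0xdf, 0x73, 0xbe, 0xeb, 0xf7]
t2 = [0xf7, 0xeb, 0xbe, 0x73, 0xdf, 0x37, 0x47, 0x7c]
t3 = [0xf7, 0x47, 0xeb, 0xdf, 0xbe, 0xbe, 0x73, 0xf7]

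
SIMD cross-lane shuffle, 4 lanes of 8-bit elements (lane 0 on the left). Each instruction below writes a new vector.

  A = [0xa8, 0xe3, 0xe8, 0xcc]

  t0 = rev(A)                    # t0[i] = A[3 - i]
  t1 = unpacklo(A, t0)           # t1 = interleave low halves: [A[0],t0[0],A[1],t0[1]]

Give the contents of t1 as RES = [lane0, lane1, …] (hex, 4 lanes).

  t0: cc e8 e3 a8
  t1: a8 cc e3 e8

RES = [ 0xa8  0xcc  0xe3  0xe8 ]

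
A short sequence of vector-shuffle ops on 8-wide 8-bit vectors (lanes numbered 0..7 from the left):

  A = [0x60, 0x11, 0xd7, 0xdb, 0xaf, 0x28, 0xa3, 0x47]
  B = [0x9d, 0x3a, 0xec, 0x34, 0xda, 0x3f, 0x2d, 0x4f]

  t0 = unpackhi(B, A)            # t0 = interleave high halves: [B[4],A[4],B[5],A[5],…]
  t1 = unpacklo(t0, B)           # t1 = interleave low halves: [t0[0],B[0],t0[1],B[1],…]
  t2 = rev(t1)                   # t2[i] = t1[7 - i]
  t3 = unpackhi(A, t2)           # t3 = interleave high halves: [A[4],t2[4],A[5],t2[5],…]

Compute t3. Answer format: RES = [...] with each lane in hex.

RES = [ 0xaf  0x3a  0x28  0xaf  0xa3  0x9d  0x47  0xda ]

  t0: da af 3f 28 2d a3 4f 47
  t1: da 9d af 3a 3f ec 28 34
  t2: 34 28 ec 3f 3a af 9d da
  t3: af 3a 28 af a3 9d 47 da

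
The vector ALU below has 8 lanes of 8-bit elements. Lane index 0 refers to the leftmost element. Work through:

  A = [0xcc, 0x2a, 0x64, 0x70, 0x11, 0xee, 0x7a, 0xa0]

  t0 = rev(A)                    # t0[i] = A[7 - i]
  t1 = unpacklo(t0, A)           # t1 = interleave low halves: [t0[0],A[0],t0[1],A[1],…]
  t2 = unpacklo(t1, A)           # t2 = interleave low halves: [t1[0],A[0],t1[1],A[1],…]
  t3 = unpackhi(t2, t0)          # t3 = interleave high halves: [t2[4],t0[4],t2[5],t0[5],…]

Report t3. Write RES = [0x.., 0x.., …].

t0 = [0xa0, 0x7a, 0xee, 0x11, 0x70, 0x64, 0x2a, 0xcc]
t1 = [0xa0, 0xcc, 0x7a, 0x2a, 0xee, 0x64, 0x11, 0x70]
t2 = [0xa0, 0xcc, 0xcc, 0x2a, 0x7a, 0x64, 0x2a, 0x70]
t3 = [0x7a, 0x70, 0x64, 0x64, 0x2a, 0x2a, 0x70, 0xcc]

RES = [0x7a, 0x70, 0x64, 0x64, 0x2a, 0x2a, 0x70, 0xcc]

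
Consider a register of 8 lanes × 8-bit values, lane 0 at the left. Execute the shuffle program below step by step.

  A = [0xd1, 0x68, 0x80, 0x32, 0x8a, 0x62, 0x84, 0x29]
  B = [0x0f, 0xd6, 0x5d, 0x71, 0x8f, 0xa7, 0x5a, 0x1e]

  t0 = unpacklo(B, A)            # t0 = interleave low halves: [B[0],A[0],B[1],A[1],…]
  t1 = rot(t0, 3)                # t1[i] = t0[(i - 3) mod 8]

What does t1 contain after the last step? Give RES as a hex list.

→ t0 |0f|d1|d6|68|5d|80|71|32|
→ t1 |80|71|32|0f|d1|d6|68|5d|

RES = [ 0x80  0x71  0x32  0x0f  0xd1  0xd6  0x68  0x5d ]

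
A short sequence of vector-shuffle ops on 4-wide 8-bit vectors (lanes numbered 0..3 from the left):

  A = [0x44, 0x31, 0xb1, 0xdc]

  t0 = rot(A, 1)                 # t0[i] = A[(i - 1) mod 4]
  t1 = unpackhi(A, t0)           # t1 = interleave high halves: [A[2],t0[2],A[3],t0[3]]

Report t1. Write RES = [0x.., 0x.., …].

  t0: dc 44 31 b1
  t1: b1 31 dc b1

RES = [ 0xb1  0x31  0xdc  0xb1 ]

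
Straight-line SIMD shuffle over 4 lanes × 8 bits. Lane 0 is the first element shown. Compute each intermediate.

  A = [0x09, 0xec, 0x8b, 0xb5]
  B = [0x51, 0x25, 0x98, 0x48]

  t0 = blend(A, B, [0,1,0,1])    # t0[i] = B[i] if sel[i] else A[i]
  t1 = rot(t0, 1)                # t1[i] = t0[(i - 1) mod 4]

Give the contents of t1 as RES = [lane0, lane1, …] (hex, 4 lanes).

RES = [0x48, 0x09, 0x25, 0x8b]

t0 = [0x09, 0x25, 0x8b, 0x48]
t1 = [0x48, 0x09, 0x25, 0x8b]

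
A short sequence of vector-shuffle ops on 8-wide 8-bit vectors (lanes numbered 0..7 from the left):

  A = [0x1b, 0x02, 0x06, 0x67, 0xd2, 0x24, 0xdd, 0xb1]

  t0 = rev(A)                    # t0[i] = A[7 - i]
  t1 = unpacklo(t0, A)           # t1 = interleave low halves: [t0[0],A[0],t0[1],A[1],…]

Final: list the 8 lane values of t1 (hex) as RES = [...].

→ t0 |b1|dd|24|d2|67|06|02|1b|
→ t1 |b1|1b|dd|02|24|06|d2|67|

RES = [0xb1, 0x1b, 0xdd, 0x02, 0x24, 0x06, 0xd2, 0x67]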